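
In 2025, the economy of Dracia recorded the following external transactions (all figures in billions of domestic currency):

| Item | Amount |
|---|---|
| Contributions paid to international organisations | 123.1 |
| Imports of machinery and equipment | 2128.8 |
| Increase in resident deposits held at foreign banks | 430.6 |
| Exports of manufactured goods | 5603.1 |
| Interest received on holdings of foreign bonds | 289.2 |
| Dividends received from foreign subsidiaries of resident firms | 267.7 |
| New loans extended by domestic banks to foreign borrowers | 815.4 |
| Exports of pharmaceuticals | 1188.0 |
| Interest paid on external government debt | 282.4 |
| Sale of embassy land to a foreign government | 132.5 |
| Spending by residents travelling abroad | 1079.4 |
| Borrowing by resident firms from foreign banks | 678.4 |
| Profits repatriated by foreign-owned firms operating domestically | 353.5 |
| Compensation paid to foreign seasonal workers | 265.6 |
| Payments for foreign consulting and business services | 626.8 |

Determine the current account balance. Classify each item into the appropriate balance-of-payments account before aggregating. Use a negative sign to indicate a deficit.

Goods: 5603.1 + 1188.0 - 2128.8 = 4662.3
Services: -1079.4 - 626.8 = -1706.2
Primary income: 289.2 + 267.7 - 353.5 - 282.4 - 265.6 = -344.6
Secondary income: -123.1
Current account = 4662.3 + (-1706.2) + (-344.6) + (-123.1) = 2488.4
(Excluded from the current account — financial account: increase in resident deposits held at foreign banks 430.6, new loans extended by domestic banks to foreign borrowers 815.4, borrowing by resident firms from foreign banks 678.4; capital account: sale of embassy land to a foreign government 132.5.)

2488.4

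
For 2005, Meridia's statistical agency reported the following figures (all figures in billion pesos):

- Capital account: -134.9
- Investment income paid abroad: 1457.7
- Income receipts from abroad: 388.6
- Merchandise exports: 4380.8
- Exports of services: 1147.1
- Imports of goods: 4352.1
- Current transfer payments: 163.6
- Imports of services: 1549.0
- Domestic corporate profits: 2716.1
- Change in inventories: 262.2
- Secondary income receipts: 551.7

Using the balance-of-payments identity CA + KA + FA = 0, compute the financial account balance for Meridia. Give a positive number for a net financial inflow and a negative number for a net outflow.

Goods balance = 4380.8 - 4352.1 = 28.7
Services balance = 1147.1 - 1549.0 = -401.9
Trade balance (goods + services) = 28.7 + (-401.9) = -373.2
Net primary income = 388.6 - 1457.7 = -1069.1
Net secondary income = 551.7 - 163.6 = 388.1
Current account = -373.2 + (-1069.1) + 388.1 = -1054.2
Financial account = -(-1054.2 + (-134.9)) = 1189.1

1189.1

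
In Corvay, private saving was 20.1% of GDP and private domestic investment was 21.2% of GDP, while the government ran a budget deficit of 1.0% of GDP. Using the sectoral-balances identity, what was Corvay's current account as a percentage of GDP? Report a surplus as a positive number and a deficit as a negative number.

By the sectoral-balances identity, CA = (S_private - I) + (T - G).
Private balance = 20.1 - 21.2 = -1.1
Government balance (T - G) = -1.0
CA = -1.1 + (-1.0) = -2.1

-2.1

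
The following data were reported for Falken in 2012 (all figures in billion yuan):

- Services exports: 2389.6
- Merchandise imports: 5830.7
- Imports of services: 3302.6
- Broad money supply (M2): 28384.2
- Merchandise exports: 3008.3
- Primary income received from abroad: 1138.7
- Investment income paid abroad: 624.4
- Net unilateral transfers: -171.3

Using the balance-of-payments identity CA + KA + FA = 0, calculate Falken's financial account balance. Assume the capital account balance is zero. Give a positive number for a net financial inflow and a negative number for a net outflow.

Goods balance = 3008.3 - 5830.7 = -2822.4
Services balance = 2389.6 - 3302.6 = -913.0
Trade balance (goods + services) = -2822.4 + (-913.0) = -3735.4
Net primary income = 1138.7 - 624.4 = 514.3
Net secondary income = -171.3
Current account = -3735.4 + 514.3 + (-171.3) = -3392.4
Financial account = -(-3392.4) = 3392.4

3392.4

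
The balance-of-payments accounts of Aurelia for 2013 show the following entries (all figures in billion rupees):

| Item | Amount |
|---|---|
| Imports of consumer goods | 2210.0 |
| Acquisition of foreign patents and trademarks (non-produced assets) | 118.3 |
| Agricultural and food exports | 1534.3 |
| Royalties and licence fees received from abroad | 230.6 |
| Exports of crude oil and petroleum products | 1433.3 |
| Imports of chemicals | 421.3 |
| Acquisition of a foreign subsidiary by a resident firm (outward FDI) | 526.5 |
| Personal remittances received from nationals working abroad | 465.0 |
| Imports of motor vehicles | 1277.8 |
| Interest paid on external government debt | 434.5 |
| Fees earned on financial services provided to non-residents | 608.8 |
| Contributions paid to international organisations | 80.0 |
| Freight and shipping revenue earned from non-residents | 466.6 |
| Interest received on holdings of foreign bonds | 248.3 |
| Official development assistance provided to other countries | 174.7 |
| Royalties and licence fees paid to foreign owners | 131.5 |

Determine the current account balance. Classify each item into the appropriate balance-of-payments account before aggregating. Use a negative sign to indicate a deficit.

Goods: 1534.3 - 421.3 + 1433.3 - 1277.8 - 2210.0 = -941.5
Services: 466.6 + 230.6 - 131.5 + 608.8 = 1174.5
Primary income: -434.5 + 248.3 = -186.2
Secondary income: 465.0 - 174.7 - 80.0 = 210.3
Current account = (-941.5) + 1174.5 + (-186.2) + 210.3 = 257.1
(Excluded from the current account — capital account: acquisition of foreign patents and trademarks (non-produced assets) 118.3; financial account: acquisition of a foreign subsidiary by a resident firm (outward FDI) 526.5.)

257.1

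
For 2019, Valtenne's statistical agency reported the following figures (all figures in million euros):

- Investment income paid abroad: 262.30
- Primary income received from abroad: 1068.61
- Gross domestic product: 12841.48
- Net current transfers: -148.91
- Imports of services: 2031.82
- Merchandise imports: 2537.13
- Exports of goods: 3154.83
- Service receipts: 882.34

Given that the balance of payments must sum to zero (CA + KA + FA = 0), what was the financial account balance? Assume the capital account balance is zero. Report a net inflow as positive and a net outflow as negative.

Goods balance = 3154.83 - 2537.13 = 617.70
Services balance = 882.34 - 2031.82 = -1149.48
Trade balance (goods + services) = 617.70 + (-1149.48) = -531.78
Net primary income = 1068.61 - 262.30 = 806.31
Net secondary income = -148.91
Current account = -531.78 + 806.31 + (-148.91) = 125.62
Financial account = -(125.62) = -125.62

-125.62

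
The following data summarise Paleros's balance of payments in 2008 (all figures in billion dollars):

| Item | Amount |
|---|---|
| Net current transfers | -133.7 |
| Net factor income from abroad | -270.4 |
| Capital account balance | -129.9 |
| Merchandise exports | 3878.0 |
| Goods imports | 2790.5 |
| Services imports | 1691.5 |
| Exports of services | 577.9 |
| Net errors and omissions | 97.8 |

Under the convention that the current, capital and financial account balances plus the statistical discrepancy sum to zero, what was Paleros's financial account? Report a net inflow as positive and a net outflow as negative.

Goods balance = 3878.0 - 2790.5 = 1087.5
Services balance = 577.9 - 1691.5 = -1113.6
Trade balance (goods + services) = 1087.5 + (-1113.6) = -26.1
Net primary income = -270.4
Net secondary income = -133.7
Current account = -26.1 + (-270.4) + (-133.7) = -430.2
Financial account = -(-430.2 + (-129.9) + 97.8) = 462.3

462.3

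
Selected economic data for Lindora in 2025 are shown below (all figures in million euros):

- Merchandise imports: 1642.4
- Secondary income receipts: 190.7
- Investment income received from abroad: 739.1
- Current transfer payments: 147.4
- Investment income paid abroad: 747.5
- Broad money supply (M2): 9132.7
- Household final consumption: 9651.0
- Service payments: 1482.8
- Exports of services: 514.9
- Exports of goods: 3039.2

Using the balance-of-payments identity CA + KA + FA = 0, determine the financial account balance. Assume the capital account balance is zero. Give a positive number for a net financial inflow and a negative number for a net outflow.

Goods balance = 3039.2 - 1642.4 = 1396.8
Services balance = 514.9 - 1482.8 = -967.9
Trade balance (goods + services) = 1396.8 + (-967.9) = 428.9
Net primary income = 739.1 - 747.5 = -8.4
Net secondary income = 190.7 - 147.4 = 43.3
Current account = 428.9 + (-8.4) + 43.3 = 463.8
Financial account = -(463.8) = -463.8

-463.8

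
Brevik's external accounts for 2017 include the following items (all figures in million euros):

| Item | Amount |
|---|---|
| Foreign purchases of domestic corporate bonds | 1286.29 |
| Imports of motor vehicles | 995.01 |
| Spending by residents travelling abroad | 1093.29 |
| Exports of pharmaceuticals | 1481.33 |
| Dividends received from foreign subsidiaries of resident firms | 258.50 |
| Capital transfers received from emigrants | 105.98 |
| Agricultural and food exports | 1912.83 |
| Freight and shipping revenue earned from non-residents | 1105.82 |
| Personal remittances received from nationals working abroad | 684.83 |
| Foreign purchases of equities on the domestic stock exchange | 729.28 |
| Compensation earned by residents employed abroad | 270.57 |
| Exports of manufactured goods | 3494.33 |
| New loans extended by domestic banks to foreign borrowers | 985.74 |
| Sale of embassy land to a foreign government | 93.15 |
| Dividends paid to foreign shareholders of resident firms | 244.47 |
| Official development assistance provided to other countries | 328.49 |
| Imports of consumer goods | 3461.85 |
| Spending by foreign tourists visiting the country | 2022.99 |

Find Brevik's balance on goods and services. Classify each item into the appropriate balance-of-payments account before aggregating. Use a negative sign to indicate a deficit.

Goods: 3494.33 - 995.01 - 3461.85 + 1912.83 + 1481.33 = 2431.63
Services: 2022.99 + 1105.82 - 1093.29 = 2035.52
Trade balance = 2431.63 + 2035.52 = 4467.15
(Excluded from the trade balance — financial account: foreign purchases of domestic corporate bonds 1286.29, foreign purchases of equities on the domestic stock exchange 729.28, new loans extended by domestic banks to foreign borrowers 985.74; primary income: dividends received from foreign subsidiaries of resident firms 258.50, compensation earned by residents employed abroad 270.57, dividends paid to foreign shareholders of resident firms 244.47; capital account: capital transfers received from emigrants 105.98, sale of embassy land to a foreign government 93.15; secondary income: personal remittances received from nationals working abroad 684.83, official development assistance provided to other countries 328.49.)

4467.15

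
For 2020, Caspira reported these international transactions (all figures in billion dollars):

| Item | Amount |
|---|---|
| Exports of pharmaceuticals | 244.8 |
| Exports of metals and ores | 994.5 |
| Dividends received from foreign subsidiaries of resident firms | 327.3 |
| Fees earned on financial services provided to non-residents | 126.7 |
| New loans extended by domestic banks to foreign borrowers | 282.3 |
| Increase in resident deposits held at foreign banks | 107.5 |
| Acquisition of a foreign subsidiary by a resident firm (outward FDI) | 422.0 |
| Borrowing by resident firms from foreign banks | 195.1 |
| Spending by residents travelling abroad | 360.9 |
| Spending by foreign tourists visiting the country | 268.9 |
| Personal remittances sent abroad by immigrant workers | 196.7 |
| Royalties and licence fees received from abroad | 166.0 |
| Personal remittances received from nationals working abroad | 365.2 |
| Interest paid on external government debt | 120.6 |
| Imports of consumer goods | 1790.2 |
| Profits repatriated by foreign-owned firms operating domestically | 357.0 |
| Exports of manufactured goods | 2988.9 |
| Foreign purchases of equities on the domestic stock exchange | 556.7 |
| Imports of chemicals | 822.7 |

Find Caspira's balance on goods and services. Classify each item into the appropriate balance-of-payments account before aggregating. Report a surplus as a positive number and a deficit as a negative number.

1816.0

Goods: 2988.9 + 244.8 + 994.5 - 822.7 - 1790.2 = 1615.3
Services: 268.9 - 360.9 + 166.0 + 126.7 = 200.7
Trade balance = 1615.3 + 200.7 = 1816.0
(Excluded from the trade balance — primary income: dividends received from foreign subsidiaries of resident firms 327.3, interest paid on external government debt 120.6, profits repatriated by foreign-owned firms operating domestically 357.0; financial account: new loans extended by domestic banks to foreign borrowers 282.3, increase in resident deposits held at foreign banks 107.5, acquisition of a foreign subsidiary by a resident firm (outward FDI) 422.0, borrowing by resident firms from foreign banks 195.1, foreign purchases of equities on the domestic stock exchange 556.7; secondary income: personal remittances sent abroad by immigrant workers 196.7, personal remittances received from nationals working abroad 365.2.)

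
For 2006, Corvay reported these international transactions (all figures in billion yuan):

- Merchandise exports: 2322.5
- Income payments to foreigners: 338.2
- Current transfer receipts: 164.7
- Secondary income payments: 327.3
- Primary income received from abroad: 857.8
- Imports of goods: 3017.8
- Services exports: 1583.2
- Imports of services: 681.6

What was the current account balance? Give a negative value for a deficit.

Goods balance = 2322.5 - 3017.8 = -695.3
Services balance = 1583.2 - 681.6 = 901.6
Trade balance (goods + services) = -695.3 + 901.6 = 206.3
Net primary income = 857.8 - 338.2 = 519.6
Net secondary income = 164.7 - 327.3 = -162.6
Current account = 206.3 + 519.6 + (-162.6) = 563.3

563.3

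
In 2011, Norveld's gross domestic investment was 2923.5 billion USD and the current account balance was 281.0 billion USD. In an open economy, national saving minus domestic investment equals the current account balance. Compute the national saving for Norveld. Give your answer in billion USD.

S = I + CA = 2923.5 + 281.0 = 3204.5

3204.5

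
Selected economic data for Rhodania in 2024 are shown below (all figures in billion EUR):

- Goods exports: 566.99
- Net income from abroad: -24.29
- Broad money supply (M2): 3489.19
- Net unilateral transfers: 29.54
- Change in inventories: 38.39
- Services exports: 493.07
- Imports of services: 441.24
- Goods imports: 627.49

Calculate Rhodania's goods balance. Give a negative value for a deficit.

Goods balance = 566.99 - 627.49 = -60.50

-60.50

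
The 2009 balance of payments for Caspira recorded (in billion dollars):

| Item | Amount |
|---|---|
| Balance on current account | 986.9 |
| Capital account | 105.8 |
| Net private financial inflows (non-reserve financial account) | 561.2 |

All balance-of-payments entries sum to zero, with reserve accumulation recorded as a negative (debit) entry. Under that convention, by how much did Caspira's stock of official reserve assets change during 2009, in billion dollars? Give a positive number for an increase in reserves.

Official reserve transactions balance = -(986.9 + 105.8 + 561.2) = -1653.9
An accumulation of reserves is recorded as a debit (negative entry), so the change in the stock of reserves is the negative of that balance.
Change in official reserves = -(-1653.9) = 1653.9

1653.9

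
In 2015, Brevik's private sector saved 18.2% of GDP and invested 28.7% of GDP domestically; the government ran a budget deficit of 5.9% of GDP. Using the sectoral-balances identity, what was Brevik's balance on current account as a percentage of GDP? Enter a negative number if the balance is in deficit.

-16.4

By the sectoral-balances identity, CA = (S_private - I) + (T - G).
Private balance = 18.2 - 28.7 = -10.5
Government balance (T - G) = -5.9
CA = -10.5 + (-5.9) = -16.4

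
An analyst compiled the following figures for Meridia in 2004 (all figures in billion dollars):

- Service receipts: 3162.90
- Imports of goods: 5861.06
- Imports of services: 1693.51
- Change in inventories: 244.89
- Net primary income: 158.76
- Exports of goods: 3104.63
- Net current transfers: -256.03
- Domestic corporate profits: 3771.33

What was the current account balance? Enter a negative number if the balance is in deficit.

Goods balance = 3104.63 - 5861.06 = -2756.43
Services balance = 3162.90 - 1693.51 = 1469.39
Trade balance (goods + services) = -2756.43 + 1469.39 = -1287.04
Net primary income = 158.76
Net secondary income = -256.03
Current account = -1287.04 + 158.76 + (-256.03) = -1384.31

-1384.31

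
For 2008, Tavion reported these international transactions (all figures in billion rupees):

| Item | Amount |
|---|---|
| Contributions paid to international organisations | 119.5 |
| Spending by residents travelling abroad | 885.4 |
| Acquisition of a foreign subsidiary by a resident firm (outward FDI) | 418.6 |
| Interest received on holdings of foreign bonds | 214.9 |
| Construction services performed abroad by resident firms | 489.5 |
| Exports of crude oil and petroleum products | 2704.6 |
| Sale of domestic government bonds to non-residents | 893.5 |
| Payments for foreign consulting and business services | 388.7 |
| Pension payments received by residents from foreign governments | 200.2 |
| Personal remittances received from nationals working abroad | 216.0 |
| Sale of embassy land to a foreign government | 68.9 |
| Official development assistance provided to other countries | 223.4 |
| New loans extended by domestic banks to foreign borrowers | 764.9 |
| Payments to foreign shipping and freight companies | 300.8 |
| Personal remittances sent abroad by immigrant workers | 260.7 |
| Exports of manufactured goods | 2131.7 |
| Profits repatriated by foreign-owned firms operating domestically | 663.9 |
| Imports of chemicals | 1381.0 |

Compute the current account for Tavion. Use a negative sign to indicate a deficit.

Goods: 2131.7 - 1381.0 + 2704.6 = 3455.3
Services: -388.7 - 300.8 - 885.4 + 489.5 = -1085.4
Primary income: 214.9 - 663.9 = -449.0
Secondary income: -119.5 - 260.7 - 223.4 + 216.0 + 200.2 = -187.4
Current account = 3455.3 + (-1085.4) + (-449.0) + (-187.4) = 1733.5
(Excluded from the current account — financial account: acquisition of a foreign subsidiary by a resident firm (outward FDI) 418.6, sale of domestic government bonds to non-residents 893.5, new loans extended by domestic banks to foreign borrowers 764.9; capital account: sale of embassy land to a foreign government 68.9.)

1733.5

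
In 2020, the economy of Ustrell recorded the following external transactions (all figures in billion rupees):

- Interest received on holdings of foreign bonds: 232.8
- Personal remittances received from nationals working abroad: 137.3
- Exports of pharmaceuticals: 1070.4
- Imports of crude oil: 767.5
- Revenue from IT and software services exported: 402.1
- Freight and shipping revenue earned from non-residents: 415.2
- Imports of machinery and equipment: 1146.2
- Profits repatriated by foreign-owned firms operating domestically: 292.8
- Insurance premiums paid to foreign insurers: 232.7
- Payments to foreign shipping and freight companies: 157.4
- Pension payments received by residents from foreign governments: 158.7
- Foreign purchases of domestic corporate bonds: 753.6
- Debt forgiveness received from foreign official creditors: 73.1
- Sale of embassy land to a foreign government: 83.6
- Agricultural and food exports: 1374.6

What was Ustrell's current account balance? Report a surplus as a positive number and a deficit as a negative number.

Goods: -767.5 + 1070.4 + 1374.6 - 1146.2 = 531.3
Services: -157.4 + 402.1 - 232.7 + 415.2 = 427.2
Primary income: -292.8 + 232.8 = -60.0
Secondary income: 137.3 + 158.7 = 296.0
Current account = 531.3 + 427.2 + (-60.0) + 296.0 = 1194.5
(Excluded from the current account — financial account: foreign purchases of domestic corporate bonds 753.6; capital account: debt forgiveness received from foreign official creditors 73.1, sale of embassy land to a foreign government 83.6.)

1194.5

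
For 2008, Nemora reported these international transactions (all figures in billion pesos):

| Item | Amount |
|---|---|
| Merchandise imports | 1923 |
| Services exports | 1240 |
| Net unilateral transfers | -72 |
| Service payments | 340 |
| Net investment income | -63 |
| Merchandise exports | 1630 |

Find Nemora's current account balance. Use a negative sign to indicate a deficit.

Goods balance = 1630 - 1923 = -293
Services balance = 1240 - 340 = 900
Trade balance (goods + services) = -293 + 900 = 607
Net primary income = -63
Net secondary income = -72
Current account = 607 + (-63) + (-72) = 472

472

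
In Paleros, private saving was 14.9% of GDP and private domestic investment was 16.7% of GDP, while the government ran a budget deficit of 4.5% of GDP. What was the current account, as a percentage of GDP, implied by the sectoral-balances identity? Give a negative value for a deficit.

By the sectoral-balances identity, CA = (S_private - I) + (T - G).
Private balance = 14.9 - 16.7 = -1.8
Government balance (T - G) = -4.5
CA = -1.8 + (-4.5) = -6.3

-6.3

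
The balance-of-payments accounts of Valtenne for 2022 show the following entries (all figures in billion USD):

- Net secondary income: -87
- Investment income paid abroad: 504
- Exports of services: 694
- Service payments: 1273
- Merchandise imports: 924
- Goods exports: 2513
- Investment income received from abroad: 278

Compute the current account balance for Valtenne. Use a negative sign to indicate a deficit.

Goods balance = 2513 - 924 = 1589
Services balance = 694 - 1273 = -579
Trade balance (goods + services) = 1589 + (-579) = 1010
Net primary income = 278 - 504 = -226
Net secondary income = -87
Current account = 1010 + (-226) + (-87) = 697

697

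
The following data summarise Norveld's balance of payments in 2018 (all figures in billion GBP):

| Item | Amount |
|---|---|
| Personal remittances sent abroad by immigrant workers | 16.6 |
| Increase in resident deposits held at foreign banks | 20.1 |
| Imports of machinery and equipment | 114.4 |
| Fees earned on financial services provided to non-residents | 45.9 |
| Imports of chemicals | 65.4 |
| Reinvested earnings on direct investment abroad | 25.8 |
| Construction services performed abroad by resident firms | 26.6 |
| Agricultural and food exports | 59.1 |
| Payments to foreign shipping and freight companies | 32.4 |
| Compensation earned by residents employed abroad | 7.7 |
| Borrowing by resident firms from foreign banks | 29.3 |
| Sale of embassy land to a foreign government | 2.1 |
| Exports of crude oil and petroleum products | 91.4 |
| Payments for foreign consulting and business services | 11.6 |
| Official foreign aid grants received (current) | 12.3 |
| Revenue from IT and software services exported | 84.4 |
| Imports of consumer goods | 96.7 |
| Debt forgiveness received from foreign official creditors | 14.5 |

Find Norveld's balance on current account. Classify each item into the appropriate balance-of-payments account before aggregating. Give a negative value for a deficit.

Goods: 91.4 - 65.4 - 114.4 - 96.7 + 59.1 = -126.0
Services: -11.6 + 45.9 + 26.6 + 84.4 - 32.4 = 112.9
Primary income: 7.7 + 25.8 = 33.5
Secondary income: 12.3 - 16.6 = -4.3
Current account = (-126.0) + 112.9 + 33.5 + (-4.3) = 16.1
(Excluded from the current account — financial account: increase in resident deposits held at foreign banks 20.1, borrowing by resident firms from foreign banks 29.3; capital account: sale of embassy land to a foreign government 2.1, debt forgiveness received from foreign official creditors 14.5.)

16.1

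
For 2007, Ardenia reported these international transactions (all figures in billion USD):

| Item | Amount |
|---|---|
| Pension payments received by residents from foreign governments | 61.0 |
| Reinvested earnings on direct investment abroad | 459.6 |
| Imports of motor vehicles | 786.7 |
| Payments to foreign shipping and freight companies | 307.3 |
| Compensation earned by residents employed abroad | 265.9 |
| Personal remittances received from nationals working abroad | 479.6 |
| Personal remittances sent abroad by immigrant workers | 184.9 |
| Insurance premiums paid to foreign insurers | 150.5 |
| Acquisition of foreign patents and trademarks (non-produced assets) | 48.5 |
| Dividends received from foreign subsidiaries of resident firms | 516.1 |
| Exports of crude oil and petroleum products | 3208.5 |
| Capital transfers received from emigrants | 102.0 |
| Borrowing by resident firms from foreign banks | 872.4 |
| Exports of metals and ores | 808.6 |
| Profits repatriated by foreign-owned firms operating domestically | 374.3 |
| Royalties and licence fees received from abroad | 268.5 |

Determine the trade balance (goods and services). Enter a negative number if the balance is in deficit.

Goods: 808.6 - 786.7 + 3208.5 = 3230.4
Services: -307.3 - 150.5 + 268.5 = -189.3
Trade balance = 3230.4 + (-189.3) = 3041.1
(Excluded from the trade balance — secondary income: pension payments received by residents from foreign governments 61.0, personal remittances received from nationals working abroad 479.6, personal remittances sent abroad by immigrant workers 184.9; primary income: reinvested earnings on direct investment abroad 459.6, compensation earned by residents employed abroad 265.9, dividends received from foreign subsidiaries of resident firms 516.1, profits repatriated by foreign-owned firms operating domestically 374.3; capital account: acquisition of foreign patents and trademarks (non-produced assets) 48.5, capital transfers received from emigrants 102.0; financial account: borrowing by resident firms from foreign banks 872.4.)

3041.1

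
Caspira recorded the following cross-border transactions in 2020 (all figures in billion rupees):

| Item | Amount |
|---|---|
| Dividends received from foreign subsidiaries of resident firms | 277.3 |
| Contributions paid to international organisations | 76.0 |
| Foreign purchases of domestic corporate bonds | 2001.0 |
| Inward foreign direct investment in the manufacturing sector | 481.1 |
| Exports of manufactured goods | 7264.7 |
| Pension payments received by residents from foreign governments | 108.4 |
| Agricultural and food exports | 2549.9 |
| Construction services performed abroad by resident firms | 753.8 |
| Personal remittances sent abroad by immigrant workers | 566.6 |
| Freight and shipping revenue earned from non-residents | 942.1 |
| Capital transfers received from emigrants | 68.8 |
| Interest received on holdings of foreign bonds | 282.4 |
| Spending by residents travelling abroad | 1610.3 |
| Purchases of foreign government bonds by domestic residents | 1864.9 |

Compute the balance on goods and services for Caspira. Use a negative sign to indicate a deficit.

9900.2

Goods: 7264.7 + 2549.9 = 9814.6
Services: 942.1 - 1610.3 + 753.8 = 85.6
Trade balance = 9814.6 + 85.6 = 9900.2
(Excluded from the trade balance — primary income: dividends received from foreign subsidiaries of resident firms 277.3, interest received on holdings of foreign bonds 282.4; secondary income: contributions paid to international organisations 76.0, pension payments received by residents from foreign governments 108.4, personal remittances sent abroad by immigrant workers 566.6; financial account: foreign purchases of domestic corporate bonds 2001.0, inward foreign direct investment in the manufacturing sector 481.1, purchases of foreign government bonds by domestic residents 1864.9; capital account: capital transfers received from emigrants 68.8.)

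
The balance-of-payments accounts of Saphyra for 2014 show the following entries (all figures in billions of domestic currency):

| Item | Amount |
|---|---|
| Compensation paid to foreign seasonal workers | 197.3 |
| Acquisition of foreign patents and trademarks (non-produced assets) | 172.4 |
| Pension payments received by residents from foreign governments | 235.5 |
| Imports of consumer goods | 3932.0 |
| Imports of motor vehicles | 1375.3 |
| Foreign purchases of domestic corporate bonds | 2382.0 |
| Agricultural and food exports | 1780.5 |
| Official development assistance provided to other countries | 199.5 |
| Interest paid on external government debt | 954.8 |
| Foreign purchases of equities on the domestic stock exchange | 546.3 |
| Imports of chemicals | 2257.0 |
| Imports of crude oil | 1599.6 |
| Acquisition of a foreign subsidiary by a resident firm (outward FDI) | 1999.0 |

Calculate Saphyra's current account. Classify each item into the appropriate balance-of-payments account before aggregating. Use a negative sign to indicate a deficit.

-8499.5

Goods: -1599.6 - 2257.0 - 3932.0 + 1780.5 - 1375.3 = -7383.4
Primary income: -197.3 - 954.8 = -1152.1
Secondary income: 235.5 - 199.5 = 36.0
Current account = (-7383.4) + (-1152.1) + 36.0 = -8499.5
(Excluded from the current account — capital account: acquisition of foreign patents and trademarks (non-produced assets) 172.4; financial account: foreign purchases of domestic corporate bonds 2382.0, foreign purchases of equities on the domestic stock exchange 546.3, acquisition of a foreign subsidiary by a resident firm (outward FDI) 1999.0.)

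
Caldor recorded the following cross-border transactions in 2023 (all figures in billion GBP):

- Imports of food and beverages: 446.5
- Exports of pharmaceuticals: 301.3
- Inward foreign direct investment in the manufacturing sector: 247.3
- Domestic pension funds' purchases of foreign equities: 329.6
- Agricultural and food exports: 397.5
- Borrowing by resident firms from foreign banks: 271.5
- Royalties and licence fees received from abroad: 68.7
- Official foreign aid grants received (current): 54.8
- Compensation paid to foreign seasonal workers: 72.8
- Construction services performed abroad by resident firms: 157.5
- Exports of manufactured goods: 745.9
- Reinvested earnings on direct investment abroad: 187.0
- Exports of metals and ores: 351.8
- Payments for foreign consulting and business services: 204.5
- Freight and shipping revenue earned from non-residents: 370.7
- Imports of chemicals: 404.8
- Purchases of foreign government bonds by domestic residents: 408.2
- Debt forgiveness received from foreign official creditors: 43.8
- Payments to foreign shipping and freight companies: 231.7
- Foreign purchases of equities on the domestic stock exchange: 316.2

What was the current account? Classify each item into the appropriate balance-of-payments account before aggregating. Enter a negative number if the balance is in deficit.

1274.9

Goods: 301.3 + 397.5 + 745.9 - 404.8 + 351.8 - 446.5 = 945.2
Services: -204.5 + 68.7 + 157.5 + 370.7 - 231.7 = 160.7
Primary income: 187.0 - 72.8 = 114.2
Secondary income: 54.8
Current account = 945.2 + 160.7 + 114.2 + 54.8 = 1274.9
(Excluded from the current account — financial account: inward foreign direct investment in the manufacturing sector 247.3, domestic pension funds' purchases of foreign equities 329.6, borrowing by resident firms from foreign banks 271.5, purchases of foreign government bonds by domestic residents 408.2, foreign purchases of equities on the domestic stock exchange 316.2; capital account: debt forgiveness received from foreign official creditors 43.8.)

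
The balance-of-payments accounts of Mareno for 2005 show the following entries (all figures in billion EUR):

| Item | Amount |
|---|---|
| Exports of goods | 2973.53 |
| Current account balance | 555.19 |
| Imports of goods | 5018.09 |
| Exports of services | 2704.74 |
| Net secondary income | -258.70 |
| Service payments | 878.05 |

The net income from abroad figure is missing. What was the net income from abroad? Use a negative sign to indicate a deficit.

1031.76

Current account = goods balance + services balance + net primary income + net secondary income
Sum of the known components = -476.57
Net income from abroad = CA - (known components) = 555.19 - (-476.57) = 1031.76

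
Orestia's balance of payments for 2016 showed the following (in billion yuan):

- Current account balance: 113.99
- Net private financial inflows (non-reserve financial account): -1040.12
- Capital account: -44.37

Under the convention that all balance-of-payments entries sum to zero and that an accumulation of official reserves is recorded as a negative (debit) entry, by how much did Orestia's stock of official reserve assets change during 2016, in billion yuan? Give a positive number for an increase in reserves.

-970.50

Official reserve transactions balance = -(113.99 + (-44.37) + (-1040.12)) = 970.50
An accumulation of reserves is recorded as a debit (negative entry), so the change in the stock of reserves is the negative of that balance.
Change in official reserves = -(970.50) = -970.50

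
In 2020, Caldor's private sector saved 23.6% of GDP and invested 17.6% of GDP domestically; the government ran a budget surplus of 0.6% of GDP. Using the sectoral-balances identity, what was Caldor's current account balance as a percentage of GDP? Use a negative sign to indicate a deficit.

6.6

By the sectoral-balances identity, CA = (S_private - I) + (T - G).
Private balance = 23.6 - 17.6 = 6.0
Government balance (T - G) = 0.6
CA = 6.0 + 0.6 = 6.6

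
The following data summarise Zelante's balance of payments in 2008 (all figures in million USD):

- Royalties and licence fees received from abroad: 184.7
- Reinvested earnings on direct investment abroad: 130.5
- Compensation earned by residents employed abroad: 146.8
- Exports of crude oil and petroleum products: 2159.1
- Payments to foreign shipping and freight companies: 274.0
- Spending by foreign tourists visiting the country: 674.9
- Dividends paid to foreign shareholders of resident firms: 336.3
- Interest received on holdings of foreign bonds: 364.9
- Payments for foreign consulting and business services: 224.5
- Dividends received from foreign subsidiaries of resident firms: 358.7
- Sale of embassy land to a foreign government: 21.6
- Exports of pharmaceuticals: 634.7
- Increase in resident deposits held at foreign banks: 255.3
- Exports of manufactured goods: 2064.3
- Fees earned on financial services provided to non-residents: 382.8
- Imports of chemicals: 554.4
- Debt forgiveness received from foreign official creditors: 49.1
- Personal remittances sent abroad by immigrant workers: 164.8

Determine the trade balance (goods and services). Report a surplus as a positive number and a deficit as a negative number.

5047.6

Goods: 2064.3 + 634.7 + 2159.1 - 554.4 = 4303.7
Services: 184.7 + 674.9 - 224.5 - 274.0 + 382.8 = 743.9
Trade balance = 4303.7 + 743.9 = 5047.6
(Excluded from the trade balance — primary income: reinvested earnings on direct investment abroad 130.5, compensation earned by residents employed abroad 146.8, dividends paid to foreign shareholders of resident firms 336.3, interest received on holdings of foreign bonds 364.9, dividends received from foreign subsidiaries of resident firms 358.7; capital account: sale of embassy land to a foreign government 21.6, debt forgiveness received from foreign official creditors 49.1; financial account: increase in resident deposits held at foreign banks 255.3; secondary income: personal remittances sent abroad by immigrant workers 164.8.)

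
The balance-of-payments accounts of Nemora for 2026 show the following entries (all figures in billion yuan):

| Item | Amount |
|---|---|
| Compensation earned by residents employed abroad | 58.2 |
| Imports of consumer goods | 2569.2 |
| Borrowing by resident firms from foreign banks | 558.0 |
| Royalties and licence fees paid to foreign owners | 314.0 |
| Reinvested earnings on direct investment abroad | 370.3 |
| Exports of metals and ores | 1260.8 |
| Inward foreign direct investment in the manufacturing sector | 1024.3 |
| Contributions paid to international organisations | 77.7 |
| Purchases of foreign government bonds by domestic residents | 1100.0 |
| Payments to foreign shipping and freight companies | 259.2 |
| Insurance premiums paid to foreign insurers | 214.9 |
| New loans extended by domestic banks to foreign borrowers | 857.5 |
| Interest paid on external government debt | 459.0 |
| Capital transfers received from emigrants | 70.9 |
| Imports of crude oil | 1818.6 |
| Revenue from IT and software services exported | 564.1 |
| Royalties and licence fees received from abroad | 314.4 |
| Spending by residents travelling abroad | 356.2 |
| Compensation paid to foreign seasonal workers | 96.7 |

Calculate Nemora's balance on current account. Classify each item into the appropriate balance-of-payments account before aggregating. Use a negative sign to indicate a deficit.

Goods: -1818.6 - 2569.2 + 1260.8 = -3127.0
Services: 314.4 - 214.9 - 259.2 + 564.1 - 314.0 - 356.2 = -265.8
Primary income: 58.2 - 96.7 - 459.0 + 370.3 = -127.2
Secondary income: -77.7
Current account = (-3127.0) + (-265.8) + (-127.2) + (-77.7) = -3597.7
(Excluded from the current account — financial account: borrowing by resident firms from foreign banks 558.0, inward foreign direct investment in the manufacturing sector 1024.3, purchases of foreign government bonds by domestic residents 1100.0, new loans extended by domestic banks to foreign borrowers 857.5; capital account: capital transfers received from emigrants 70.9.)

-3597.7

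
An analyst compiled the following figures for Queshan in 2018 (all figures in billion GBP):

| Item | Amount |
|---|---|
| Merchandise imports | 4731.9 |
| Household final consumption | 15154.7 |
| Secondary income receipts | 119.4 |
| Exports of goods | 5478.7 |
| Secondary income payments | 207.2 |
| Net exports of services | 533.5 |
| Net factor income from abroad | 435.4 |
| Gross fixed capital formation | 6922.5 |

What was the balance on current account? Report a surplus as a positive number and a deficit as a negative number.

1627.9

Goods balance = 5478.7 - 4731.9 = 746.8
Services balance = 533.5
Trade balance (goods + services) = 746.8 + 533.5 = 1280.3
Net primary income = 435.4
Net secondary income = 119.4 - 207.2 = -87.8
Current account = 1280.3 + 435.4 + (-87.8) = 1627.9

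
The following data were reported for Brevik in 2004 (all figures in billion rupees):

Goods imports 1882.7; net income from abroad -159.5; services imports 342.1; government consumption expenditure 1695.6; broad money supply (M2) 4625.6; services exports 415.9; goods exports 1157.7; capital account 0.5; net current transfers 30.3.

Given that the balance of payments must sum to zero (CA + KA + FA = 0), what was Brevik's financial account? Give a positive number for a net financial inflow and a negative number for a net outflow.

779.9

Goods balance = 1157.7 - 1882.7 = -725.0
Services balance = 415.9 - 342.1 = 73.8
Trade balance (goods + services) = -725.0 + 73.8 = -651.2
Net primary income = -159.5
Net secondary income = 30.3
Current account = -651.2 + (-159.5) + 30.3 = -780.4
Financial account = -(-780.4 + 0.5) = 779.9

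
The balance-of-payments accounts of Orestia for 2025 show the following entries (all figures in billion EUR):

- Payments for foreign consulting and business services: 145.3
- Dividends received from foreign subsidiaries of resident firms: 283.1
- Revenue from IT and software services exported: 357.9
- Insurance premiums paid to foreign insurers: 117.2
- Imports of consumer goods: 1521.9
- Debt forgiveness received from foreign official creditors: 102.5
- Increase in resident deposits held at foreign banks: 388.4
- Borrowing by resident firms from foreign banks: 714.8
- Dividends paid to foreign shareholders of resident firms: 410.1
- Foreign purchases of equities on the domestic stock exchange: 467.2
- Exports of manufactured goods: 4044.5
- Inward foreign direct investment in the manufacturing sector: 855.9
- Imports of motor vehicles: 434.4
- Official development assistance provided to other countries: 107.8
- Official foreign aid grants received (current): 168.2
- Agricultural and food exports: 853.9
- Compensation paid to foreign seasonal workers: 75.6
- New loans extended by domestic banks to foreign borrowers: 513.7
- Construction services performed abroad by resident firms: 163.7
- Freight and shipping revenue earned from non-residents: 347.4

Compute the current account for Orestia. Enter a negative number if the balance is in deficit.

3406.4

Goods: -434.4 - 1521.9 + 4044.5 + 853.9 = 2942.1
Services: 357.9 - 117.2 + 163.7 - 145.3 + 347.4 = 606.5
Primary income: -75.6 + 283.1 - 410.1 = -202.6
Secondary income: 168.2 - 107.8 = 60.4
Current account = 2942.1 + 606.5 + (-202.6) + 60.4 = 3406.4
(Excluded from the current account — capital account: debt forgiveness received from foreign official creditors 102.5; financial account: increase in resident deposits held at foreign banks 388.4, borrowing by resident firms from foreign banks 714.8, foreign purchases of equities on the domestic stock exchange 467.2, inward foreign direct investment in the manufacturing sector 855.9, new loans extended by domestic banks to foreign borrowers 513.7.)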